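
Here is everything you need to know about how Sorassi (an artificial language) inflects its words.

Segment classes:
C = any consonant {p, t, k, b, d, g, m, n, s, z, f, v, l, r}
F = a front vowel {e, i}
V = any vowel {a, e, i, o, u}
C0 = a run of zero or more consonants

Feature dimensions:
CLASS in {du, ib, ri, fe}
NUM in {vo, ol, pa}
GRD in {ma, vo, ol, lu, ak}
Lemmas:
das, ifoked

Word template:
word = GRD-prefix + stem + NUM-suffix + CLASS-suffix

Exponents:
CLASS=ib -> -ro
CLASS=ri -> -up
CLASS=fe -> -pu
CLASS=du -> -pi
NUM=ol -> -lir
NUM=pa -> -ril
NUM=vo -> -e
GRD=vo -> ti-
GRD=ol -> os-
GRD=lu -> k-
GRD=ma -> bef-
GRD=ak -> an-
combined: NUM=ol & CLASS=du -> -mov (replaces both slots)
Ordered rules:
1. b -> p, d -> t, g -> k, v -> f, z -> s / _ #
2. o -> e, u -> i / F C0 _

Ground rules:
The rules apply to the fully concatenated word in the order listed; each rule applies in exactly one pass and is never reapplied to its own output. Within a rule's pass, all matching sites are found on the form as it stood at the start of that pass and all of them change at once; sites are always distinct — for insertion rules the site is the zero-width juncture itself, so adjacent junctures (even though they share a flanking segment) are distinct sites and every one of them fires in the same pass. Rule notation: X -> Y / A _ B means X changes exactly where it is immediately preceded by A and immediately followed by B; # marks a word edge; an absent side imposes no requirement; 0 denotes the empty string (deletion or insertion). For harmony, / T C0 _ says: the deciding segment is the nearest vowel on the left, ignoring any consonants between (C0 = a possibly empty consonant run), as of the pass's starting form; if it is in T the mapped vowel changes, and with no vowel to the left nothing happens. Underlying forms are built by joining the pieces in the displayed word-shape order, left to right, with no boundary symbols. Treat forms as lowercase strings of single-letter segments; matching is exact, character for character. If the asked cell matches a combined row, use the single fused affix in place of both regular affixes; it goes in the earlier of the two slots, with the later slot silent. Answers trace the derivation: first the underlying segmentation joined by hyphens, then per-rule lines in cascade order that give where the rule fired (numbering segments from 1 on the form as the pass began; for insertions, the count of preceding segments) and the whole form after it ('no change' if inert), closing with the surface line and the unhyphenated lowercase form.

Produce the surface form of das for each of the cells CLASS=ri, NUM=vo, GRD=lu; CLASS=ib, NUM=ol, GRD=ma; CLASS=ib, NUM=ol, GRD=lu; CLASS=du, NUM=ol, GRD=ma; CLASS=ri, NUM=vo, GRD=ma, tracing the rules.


cell CLASS=ri, NUM=vo, GRD=lu:
underlying: k-das-e-up
1. b -> p, d -> t, g -> k, v -> f, z -> s / _ #: no change
2. o -> e, u -> i / F C0 _: fires at position(s) 6: kdaseip
surface: kdaseip

cell CLASS=ib, NUM=ol, GRD=ma:
underlying: bef-das-lir-ro
1. b -> p, d -> t, g -> k, v -> f, z -> s / _ #: no change
2. o -> e, u -> i / F C0 _: fires at position(s) 11: befdaslirre
surface: befdaslirre

cell CLASS=ib, NUM=ol, GRD=lu:
underlying: k-das-lir-ro
1. b -> p, d -> t, g -> k, v -> f, z -> s / _ #: no change
2. o -> e, u -> i / F C0 _: fires at position(s) 9: kdaslirre
surface: kdaslirre

cell CLASS=du, NUM=ol, GRD=ma:
underlying: bef-das-mov
1. b -> p, d -> t, g -> k, v -> f, z -> s / _ #: fires at position(s) 9: befdasmof
2. o -> e, u -> i / F C0 _: no change
surface: befdasmof

cell CLASS=ri, NUM=vo, GRD=ma:
underlying: bef-das-e-up
1. b -> p, d -> t, g -> k, v -> f, z -> s / _ #: no change
2. o -> e, u -> i / F C0 _: fires at position(s) 8: befdaseip
surface: befdaseip


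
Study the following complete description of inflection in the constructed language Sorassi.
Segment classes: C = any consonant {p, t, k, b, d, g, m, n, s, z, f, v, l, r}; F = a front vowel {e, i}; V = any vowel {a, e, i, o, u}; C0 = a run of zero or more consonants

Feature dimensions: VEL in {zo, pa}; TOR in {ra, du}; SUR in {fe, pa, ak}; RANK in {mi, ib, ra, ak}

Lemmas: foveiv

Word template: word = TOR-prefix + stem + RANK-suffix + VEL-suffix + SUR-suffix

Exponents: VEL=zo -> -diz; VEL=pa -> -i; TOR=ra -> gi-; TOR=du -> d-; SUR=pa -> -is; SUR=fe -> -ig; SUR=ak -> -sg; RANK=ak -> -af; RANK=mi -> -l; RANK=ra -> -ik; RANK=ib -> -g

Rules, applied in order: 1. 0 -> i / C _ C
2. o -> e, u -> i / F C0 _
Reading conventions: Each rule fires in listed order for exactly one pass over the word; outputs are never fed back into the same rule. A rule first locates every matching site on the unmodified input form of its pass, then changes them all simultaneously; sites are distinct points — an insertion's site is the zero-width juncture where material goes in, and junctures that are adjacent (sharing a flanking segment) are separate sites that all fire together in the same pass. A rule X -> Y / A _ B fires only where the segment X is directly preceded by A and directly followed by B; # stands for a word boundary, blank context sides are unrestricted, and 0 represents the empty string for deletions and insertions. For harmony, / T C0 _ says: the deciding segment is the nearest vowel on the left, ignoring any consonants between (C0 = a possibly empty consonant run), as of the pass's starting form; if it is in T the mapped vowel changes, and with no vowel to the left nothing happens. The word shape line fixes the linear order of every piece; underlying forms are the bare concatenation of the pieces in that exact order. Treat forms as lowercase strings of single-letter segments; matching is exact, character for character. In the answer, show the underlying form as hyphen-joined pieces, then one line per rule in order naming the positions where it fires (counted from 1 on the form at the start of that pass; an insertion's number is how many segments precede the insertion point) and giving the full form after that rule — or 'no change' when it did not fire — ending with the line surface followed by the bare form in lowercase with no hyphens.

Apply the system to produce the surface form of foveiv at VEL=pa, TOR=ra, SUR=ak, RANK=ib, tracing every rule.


underlying: gi-foveiv-g-i-sg
1. 0 -> i / C _ C: inserts after position(s) 8, 11: gifoveivigisig
2. o -> e, u -> i / F C0 _: fires at position(s) 4: gifeveivigisig
surface: gifeveivigisig


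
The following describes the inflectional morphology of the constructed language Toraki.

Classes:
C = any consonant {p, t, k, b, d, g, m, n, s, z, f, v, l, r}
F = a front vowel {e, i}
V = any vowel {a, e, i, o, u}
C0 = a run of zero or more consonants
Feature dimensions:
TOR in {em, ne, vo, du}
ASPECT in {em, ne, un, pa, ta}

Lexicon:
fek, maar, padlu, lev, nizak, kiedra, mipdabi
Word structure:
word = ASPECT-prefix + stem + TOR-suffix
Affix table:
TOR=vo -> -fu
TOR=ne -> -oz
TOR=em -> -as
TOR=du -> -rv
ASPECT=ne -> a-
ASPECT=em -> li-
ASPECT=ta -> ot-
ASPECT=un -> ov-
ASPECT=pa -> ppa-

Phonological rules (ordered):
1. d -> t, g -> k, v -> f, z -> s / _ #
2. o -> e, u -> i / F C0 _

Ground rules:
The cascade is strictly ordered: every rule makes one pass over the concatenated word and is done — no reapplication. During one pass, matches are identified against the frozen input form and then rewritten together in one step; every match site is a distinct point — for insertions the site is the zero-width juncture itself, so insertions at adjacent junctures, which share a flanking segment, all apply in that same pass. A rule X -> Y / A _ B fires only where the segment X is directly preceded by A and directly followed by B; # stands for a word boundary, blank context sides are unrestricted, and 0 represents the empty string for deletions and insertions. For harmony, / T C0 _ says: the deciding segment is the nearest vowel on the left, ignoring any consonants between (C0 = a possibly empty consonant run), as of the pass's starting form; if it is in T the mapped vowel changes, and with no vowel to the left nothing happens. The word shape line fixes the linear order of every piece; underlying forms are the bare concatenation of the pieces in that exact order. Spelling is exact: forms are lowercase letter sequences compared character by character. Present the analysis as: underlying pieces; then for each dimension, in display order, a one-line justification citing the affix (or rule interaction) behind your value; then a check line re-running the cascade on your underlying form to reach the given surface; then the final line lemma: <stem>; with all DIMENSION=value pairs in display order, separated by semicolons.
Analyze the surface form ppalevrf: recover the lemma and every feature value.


underlying: ppa-lev-rv
TOR=du - signalled by the affix -rv
ASPECT=pa - signalled by the affix ppa-
check: ppalevrv -> ppalevrf -> ppalevrf
lemma: lev; TOR=du; ASPECT=pa


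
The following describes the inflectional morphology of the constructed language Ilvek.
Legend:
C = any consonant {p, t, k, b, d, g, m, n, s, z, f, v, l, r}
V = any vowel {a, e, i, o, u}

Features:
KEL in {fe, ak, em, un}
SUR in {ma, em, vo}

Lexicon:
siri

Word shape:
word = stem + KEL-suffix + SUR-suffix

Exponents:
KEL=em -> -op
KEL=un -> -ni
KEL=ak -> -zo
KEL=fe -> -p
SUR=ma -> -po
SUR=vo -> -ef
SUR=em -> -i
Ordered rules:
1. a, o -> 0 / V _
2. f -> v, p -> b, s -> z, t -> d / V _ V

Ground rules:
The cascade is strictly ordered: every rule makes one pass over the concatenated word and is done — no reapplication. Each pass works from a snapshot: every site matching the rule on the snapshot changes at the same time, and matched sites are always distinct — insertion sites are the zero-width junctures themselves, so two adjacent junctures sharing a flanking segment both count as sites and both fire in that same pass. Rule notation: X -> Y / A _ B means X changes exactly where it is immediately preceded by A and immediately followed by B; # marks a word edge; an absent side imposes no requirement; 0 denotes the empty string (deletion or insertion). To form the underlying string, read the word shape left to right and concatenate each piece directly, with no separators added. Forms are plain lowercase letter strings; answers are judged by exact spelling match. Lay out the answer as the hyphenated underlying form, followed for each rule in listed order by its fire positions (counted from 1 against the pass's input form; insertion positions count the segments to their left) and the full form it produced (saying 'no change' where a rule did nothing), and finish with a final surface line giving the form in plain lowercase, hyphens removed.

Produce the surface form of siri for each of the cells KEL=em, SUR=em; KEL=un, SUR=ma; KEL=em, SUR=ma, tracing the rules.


cell KEL=em, SUR=em:
underlying: siri-op-i
1. a, o -> 0 / V _: fires at position(s) 5: siripi
2. f -> v, p -> b, s -> z, t -> d / V _ V: fires at position(s) 5: siribi
surface: siribi

cell KEL=un, SUR=ma:
underlying: siri-ni-po
1. a, o -> 0 / V _: no change
2. f -> v, p -> b, s -> z, t -> d / V _ V: fires at position(s) 7: sirinibo
surface: sirinibo

cell KEL=em, SUR=ma:
underlying: siri-op-po
1. a, o -> 0 / V _: fires at position(s) 5: sirippo
2. f -> v, p -> b, s -> z, t -> d / V _ V: no change
surface: sirippo


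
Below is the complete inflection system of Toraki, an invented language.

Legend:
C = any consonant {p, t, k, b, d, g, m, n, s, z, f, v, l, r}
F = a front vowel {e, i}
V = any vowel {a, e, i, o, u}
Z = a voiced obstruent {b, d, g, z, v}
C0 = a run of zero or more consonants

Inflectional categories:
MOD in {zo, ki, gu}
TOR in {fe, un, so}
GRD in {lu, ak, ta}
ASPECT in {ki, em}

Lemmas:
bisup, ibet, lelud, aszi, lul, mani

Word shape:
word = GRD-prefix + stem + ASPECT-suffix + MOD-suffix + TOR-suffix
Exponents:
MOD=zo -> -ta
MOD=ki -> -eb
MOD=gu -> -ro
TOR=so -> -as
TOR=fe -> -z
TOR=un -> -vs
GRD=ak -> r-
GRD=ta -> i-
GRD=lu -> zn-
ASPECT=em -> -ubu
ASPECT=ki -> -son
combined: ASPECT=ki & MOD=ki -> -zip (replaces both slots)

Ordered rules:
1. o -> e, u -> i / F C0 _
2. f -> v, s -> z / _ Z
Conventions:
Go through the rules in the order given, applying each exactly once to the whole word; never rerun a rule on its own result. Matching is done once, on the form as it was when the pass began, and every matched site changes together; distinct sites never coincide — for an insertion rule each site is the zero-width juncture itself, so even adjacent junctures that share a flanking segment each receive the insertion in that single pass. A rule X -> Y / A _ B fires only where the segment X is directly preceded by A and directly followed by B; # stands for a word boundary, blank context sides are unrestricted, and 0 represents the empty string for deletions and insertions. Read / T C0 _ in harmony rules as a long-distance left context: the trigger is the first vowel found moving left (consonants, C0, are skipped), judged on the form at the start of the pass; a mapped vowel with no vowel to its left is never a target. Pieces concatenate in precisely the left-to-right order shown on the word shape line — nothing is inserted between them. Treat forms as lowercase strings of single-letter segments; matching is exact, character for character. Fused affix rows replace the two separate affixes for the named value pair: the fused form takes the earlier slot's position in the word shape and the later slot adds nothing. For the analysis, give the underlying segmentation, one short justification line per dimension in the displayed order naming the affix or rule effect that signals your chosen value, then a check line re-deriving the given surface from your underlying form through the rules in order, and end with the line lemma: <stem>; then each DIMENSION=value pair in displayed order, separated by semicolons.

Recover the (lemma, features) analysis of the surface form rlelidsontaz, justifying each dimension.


underlying: r-lelud-son-ta-z
MOD=zo - signalled by the affix -ta
TOR=fe - signalled by the affix -z
GRD=ak - signalled by the affix r-
ASPECT=ki - signalled by the affix -son
check: rleludsontaz -> rlelidsontaz -> rlelidsontaz
lemma: lelud; MOD=zo; TOR=fe; GRD=ak; ASPECT=ki


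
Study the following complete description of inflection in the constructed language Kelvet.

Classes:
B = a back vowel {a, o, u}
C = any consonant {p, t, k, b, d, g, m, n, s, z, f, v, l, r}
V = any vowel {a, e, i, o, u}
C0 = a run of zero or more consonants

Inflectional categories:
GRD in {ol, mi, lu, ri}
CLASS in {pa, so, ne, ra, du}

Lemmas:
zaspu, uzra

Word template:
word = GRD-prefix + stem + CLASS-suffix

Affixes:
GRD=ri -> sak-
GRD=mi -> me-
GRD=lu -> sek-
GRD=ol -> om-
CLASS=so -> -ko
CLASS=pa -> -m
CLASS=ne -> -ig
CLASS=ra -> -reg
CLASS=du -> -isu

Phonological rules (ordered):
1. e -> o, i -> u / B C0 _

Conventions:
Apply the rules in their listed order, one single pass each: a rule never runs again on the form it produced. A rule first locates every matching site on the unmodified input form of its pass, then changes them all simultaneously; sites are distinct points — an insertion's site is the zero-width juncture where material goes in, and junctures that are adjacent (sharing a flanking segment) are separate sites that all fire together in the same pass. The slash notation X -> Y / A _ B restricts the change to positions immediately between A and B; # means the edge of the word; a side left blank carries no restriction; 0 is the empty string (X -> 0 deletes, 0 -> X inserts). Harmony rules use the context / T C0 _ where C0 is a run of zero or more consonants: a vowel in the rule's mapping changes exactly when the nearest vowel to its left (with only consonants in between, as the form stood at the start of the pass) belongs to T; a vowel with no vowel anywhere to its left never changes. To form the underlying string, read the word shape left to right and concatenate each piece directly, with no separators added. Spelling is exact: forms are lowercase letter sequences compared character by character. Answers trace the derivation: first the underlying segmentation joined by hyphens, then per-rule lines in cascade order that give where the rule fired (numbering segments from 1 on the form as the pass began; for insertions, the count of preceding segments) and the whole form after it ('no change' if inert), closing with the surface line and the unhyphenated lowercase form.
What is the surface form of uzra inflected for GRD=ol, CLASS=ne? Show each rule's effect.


underlying: om-uzra-ig
1. e -> o, i -> u / B C0 _: fires at position(s) 7: omuzraug
surface: omuzraug


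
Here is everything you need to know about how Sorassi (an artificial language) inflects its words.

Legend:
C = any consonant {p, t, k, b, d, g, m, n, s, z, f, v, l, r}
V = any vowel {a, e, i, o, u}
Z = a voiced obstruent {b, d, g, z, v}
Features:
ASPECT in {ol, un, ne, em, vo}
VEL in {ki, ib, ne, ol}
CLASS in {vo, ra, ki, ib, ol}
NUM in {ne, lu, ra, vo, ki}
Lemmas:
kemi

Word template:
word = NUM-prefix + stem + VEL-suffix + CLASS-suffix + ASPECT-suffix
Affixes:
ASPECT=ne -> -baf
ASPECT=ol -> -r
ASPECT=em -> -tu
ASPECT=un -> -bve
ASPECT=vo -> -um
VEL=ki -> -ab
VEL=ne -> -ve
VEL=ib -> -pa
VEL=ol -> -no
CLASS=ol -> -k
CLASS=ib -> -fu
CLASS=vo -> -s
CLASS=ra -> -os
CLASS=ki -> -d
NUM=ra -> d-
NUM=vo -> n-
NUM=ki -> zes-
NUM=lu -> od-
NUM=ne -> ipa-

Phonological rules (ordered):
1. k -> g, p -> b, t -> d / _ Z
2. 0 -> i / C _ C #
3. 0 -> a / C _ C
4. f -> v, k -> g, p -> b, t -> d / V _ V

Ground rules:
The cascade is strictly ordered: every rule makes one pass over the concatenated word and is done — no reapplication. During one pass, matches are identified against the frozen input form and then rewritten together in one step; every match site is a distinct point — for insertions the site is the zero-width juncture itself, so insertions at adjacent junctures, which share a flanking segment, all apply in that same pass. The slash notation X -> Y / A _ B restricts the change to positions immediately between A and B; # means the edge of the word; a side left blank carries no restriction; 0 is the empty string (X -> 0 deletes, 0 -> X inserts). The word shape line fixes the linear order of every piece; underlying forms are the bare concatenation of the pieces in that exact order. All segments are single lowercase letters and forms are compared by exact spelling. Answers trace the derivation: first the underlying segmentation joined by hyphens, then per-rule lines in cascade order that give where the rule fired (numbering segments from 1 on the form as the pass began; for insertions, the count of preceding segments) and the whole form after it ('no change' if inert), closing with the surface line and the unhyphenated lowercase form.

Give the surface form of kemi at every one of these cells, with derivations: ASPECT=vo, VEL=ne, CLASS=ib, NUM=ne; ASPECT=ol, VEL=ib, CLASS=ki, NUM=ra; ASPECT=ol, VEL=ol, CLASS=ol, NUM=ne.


cell ASPECT=vo, VEL=ne, CLASS=ib, NUM=ne:
underlying: ipa-kemi-ve-fu-um
1. k -> g, p -> b, t -> d / _ Z: no change
2. 0 -> i / C _ C #: no change
3. 0 -> a / C _ C: no change
4. f -> v, k -> g, p -> b, t -> d / V _ V: fires at position(s) 2, 4, 10: ibagemivevuum
surface: ibagemivevuum

cell ASPECT=ol, VEL=ib, CLASS=ki, NUM=ra:
underlying: d-kemi-pa-d-r
1. k -> g, p -> b, t -> d / _ Z: no change
2. 0 -> i / C _ C #: inserts after position(s) 8: dkemipadir
3. 0 -> a / C _ C: inserts after position(s) 1: dakemipadir
4. f -> v, k -> g, p -> b, t -> d / V _ V: fires at position(s) 3, 7: dagemibadir
surface: dagemibadir

cell ASPECT=ol, VEL=ol, CLASS=ol, NUM=ne:
underlying: ipa-kemi-no-k-r
1. k -> g, p -> b, t -> d / _ Z: no change
2. 0 -> i / C _ C #: inserts after position(s) 10: ipakeminokir
3. 0 -> a / C _ C: no change
4. f -> v, k -> g, p -> b, t -> d / V _ V: fires at position(s) 2, 4, 10: ibageminogir
surface: ibageminogir


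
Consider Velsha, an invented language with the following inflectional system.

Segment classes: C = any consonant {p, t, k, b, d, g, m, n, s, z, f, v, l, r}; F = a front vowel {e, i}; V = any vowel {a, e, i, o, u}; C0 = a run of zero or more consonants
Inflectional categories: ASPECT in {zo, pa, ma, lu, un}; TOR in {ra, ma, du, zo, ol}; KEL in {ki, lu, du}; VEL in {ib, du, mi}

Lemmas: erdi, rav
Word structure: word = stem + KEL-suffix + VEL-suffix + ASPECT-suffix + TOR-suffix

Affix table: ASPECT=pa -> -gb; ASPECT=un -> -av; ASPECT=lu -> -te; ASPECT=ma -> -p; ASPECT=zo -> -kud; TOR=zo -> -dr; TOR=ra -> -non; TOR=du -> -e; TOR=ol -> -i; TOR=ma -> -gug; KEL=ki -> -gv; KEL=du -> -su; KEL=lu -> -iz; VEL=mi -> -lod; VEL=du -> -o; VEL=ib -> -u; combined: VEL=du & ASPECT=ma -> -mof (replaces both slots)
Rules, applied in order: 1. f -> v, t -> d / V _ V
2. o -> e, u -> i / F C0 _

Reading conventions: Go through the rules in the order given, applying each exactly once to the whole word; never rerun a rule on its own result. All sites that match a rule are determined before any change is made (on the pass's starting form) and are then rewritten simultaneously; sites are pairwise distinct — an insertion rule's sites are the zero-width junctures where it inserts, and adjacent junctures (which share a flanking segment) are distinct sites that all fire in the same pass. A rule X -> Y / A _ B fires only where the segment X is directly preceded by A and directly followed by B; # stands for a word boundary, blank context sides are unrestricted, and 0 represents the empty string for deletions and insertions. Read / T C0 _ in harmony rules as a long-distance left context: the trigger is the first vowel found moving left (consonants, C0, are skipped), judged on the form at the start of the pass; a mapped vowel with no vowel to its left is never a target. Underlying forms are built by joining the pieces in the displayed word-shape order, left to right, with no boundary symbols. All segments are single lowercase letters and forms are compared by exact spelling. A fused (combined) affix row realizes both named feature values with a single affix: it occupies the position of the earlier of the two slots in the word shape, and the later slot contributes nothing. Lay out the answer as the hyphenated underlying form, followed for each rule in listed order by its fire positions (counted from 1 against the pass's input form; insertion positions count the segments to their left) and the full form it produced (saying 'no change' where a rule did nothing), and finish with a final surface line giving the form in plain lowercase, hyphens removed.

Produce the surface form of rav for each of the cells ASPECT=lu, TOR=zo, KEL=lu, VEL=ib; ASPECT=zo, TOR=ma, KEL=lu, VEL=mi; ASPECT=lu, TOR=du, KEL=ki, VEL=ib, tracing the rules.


cell ASPECT=lu, TOR=zo, KEL=lu, VEL=ib:
underlying: rav-iz-u-te-dr
1. f -> v, t -> d / V _ V: fires at position(s) 7: ravizudedr
2. o -> e, u -> i / F C0 _: fires at position(s) 6: ravizidedr
surface: ravizidedr

cell ASPECT=zo, TOR=ma, KEL=lu, VEL=mi:
underlying: rav-iz-lod-kud-gug
1. f -> v, t -> d / V _ V: no change
2. o -> e, u -> i / F C0 _: fires at position(s) 7: ravizledkudgug
surface: ravizledkudgug

cell ASPECT=lu, TOR=du, KEL=ki, VEL=ib:
underlying: rav-gv-u-te-e
1. f -> v, t -> d / V _ V: fires at position(s) 7: ravgvudee
2. o -> e, u -> i / F C0 _: no change
surface: ravgvudee


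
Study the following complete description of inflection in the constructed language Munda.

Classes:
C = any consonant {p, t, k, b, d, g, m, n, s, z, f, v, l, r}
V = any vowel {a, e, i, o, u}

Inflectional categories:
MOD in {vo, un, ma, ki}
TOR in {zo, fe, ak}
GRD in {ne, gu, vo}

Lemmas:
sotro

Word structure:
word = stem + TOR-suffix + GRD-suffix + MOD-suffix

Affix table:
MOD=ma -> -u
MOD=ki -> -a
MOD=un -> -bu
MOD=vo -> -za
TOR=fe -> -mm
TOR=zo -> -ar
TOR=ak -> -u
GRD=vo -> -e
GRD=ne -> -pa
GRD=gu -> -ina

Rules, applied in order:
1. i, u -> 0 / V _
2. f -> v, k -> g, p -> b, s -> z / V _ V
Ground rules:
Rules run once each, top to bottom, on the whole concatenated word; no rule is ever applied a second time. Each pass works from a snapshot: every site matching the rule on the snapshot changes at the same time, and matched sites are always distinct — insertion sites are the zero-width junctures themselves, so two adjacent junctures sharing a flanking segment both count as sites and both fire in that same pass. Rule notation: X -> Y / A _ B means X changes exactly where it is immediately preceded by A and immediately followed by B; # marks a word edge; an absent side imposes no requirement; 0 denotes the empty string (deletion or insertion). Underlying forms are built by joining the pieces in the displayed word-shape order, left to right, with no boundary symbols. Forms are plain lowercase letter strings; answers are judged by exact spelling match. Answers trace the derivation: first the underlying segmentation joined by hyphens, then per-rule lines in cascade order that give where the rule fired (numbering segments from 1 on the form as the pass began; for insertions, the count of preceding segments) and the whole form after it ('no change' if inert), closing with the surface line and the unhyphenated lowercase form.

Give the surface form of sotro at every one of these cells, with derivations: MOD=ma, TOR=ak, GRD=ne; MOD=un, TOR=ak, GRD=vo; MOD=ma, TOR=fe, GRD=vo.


cell MOD=ma, TOR=ak, GRD=ne:
underlying: sotro-u-pa-u
1. i, u -> 0 / V _: fires at position(s) 6, 9: sotropa
2. f -> v, k -> g, p -> b, s -> z / V _ V: fires at position(s) 6: sotroba
surface: sotroba

cell MOD=un, TOR=ak, GRD=vo:
underlying: sotro-u-e-bu
1. i, u -> 0 / V _: fires at position(s) 6: sotroebu
2. f -> v, k -> g, p -> b, s -> z / V _ V: no change
surface: sotroebu

cell MOD=ma, TOR=fe, GRD=vo:
underlying: sotro-mm-e-u
1. i, u -> 0 / V _: fires at position(s) 9: sotromme
2. f -> v, k -> g, p -> b, s -> z / V _ V: no change
surface: sotromme


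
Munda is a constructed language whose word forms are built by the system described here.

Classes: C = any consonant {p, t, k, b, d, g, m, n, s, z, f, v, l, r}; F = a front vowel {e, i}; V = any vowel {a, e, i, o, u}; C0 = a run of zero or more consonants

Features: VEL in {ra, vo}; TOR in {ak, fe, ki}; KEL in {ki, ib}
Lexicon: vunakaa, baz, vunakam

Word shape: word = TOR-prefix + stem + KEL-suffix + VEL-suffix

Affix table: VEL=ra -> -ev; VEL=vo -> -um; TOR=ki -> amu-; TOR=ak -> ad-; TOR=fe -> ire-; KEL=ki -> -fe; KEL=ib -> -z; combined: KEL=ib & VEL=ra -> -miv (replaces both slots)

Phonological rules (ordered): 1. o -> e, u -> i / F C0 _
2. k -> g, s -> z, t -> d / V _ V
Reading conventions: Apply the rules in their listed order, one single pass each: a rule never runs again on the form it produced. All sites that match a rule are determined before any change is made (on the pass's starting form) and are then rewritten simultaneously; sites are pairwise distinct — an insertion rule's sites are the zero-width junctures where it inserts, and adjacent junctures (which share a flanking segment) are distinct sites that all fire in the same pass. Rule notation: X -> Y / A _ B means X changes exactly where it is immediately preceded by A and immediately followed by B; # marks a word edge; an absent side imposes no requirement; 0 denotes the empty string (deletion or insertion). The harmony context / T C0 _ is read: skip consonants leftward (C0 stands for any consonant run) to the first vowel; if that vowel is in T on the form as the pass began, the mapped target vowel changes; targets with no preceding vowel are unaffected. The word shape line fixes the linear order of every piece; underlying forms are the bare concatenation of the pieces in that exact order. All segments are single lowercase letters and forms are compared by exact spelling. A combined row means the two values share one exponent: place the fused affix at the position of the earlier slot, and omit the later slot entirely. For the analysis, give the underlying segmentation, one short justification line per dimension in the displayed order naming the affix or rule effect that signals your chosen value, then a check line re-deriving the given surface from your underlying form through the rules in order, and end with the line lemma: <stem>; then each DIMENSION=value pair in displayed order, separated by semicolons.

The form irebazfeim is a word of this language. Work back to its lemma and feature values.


underlying: ire-baz-fe-um
VEL=vo - signalled by the affix -um
TOR=fe - signalled by the affix ire-
KEL=ki - signalled by the affix -fe
check: irebazfeum -> irebazfeim -> irebazfeim
lemma: baz; VEL=vo; TOR=fe; KEL=ki


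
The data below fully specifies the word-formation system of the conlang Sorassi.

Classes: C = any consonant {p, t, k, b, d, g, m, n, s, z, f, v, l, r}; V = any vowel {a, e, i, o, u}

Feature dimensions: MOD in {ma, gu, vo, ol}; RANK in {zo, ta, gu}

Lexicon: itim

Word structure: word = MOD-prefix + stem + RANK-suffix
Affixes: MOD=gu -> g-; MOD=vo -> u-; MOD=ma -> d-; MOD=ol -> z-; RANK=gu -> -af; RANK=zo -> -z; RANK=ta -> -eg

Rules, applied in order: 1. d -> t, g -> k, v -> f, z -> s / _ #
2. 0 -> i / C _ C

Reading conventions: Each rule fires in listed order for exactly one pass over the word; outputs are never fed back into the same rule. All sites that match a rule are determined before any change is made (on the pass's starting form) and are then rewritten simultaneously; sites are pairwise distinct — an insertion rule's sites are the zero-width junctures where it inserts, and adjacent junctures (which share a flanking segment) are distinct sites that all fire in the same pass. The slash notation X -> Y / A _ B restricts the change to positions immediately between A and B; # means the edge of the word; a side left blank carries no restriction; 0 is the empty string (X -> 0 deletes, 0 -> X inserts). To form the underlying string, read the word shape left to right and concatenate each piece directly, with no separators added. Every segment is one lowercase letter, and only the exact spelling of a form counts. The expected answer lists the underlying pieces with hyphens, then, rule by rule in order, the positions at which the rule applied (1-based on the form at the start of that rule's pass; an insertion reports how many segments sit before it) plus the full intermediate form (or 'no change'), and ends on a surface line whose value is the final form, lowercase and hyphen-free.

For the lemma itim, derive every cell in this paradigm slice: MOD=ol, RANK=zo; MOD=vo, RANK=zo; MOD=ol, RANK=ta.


cell MOD=ol, RANK=zo:
underlying: z-itim-z
1. d -> t, g -> k, v -> f, z -> s / _ #: fires at position(s) 6: zitims
2. 0 -> i / C _ C: inserts after position(s) 5: zitimis
surface: zitimis

cell MOD=vo, RANK=zo:
underlying: u-itim-z
1. d -> t, g -> k, v -> f, z -> s / _ #: fires at position(s) 6: uitims
2. 0 -> i / C _ C: inserts after position(s) 5: uitimis
surface: uitimis

cell MOD=ol, RANK=ta:
underlying: z-itim-eg
1. d -> t, g -> k, v -> f, z -> s / _ #: fires at position(s) 7: zitimek
2. 0 -> i / C _ C: no change
surface: zitimek


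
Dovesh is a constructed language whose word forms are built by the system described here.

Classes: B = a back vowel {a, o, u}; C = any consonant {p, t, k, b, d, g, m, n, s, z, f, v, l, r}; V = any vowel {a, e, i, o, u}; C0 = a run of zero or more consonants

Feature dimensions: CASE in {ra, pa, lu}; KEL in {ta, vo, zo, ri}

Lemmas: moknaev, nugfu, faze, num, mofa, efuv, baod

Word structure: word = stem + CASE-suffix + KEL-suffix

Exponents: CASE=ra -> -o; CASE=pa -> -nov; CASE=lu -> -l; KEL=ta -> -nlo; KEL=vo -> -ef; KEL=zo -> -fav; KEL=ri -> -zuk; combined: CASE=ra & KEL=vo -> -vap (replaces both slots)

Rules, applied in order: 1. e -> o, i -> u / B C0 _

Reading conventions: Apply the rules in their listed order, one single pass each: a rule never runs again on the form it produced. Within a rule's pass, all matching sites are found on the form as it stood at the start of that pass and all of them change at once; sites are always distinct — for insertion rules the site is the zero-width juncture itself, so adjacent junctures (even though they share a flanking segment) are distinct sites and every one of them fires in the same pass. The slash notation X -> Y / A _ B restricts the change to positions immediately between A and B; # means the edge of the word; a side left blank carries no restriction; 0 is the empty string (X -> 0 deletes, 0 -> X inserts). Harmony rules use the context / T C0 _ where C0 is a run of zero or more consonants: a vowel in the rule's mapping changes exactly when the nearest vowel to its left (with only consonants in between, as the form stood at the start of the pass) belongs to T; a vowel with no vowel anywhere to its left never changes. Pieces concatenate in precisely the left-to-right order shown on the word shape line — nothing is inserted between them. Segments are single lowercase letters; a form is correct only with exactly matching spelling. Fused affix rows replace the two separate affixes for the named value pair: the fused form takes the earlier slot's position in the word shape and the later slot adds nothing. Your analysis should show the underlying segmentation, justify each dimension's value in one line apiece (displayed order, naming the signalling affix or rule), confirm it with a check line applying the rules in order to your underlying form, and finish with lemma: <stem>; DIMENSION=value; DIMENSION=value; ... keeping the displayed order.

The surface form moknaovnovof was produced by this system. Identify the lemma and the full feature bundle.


underlying: moknaev-nov-ef
CASE=pa - signalled by the affix -nov
KEL=vo - signalled by the affix -ef
check: moknaevnovef -> moknaovnovof
lemma: moknaev; CASE=pa; KEL=vo


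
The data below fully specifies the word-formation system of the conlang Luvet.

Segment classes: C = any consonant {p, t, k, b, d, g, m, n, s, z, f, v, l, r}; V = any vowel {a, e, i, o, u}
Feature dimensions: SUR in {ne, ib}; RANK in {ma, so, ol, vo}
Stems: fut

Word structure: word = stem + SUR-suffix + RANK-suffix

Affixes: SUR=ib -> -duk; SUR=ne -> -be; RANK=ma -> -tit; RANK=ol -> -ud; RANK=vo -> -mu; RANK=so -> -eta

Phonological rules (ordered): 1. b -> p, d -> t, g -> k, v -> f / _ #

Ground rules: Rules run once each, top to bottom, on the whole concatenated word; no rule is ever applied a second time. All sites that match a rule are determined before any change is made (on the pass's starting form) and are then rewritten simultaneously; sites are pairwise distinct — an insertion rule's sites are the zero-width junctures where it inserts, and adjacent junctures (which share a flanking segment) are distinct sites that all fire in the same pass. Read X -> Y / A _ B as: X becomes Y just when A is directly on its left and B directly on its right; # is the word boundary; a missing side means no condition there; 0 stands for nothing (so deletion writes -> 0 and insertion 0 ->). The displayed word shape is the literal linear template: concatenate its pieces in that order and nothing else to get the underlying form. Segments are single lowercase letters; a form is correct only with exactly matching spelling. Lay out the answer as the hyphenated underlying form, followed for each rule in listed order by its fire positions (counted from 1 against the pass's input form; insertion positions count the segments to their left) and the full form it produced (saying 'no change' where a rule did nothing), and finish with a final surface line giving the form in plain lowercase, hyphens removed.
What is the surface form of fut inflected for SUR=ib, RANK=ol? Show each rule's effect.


underlying: fut-duk-ud
1. b -> p, d -> t, g -> k, v -> f / _ #: fires at position(s) 8: futdukut
surface: futdukut


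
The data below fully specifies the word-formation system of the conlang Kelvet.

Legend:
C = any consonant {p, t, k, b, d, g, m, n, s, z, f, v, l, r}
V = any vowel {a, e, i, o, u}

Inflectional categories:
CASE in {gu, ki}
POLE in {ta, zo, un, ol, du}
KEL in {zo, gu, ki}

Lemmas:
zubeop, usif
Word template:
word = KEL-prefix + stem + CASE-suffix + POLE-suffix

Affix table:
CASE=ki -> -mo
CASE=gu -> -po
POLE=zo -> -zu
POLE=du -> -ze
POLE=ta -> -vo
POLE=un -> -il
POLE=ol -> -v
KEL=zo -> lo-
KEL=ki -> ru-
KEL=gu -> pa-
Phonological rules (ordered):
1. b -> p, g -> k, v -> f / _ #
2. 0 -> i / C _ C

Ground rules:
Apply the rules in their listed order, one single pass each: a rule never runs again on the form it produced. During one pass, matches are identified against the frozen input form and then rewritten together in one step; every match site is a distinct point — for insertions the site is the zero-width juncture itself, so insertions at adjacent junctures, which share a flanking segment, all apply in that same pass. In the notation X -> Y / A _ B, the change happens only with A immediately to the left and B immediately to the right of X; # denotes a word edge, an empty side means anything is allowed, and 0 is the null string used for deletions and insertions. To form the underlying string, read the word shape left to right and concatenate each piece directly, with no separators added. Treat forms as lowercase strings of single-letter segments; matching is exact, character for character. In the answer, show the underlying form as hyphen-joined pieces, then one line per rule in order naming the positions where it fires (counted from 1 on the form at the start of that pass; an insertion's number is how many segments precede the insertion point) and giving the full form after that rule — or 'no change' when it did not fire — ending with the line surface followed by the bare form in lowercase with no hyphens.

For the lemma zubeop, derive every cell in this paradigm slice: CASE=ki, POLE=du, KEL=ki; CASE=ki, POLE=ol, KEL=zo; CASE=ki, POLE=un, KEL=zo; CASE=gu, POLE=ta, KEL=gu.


cell CASE=ki, POLE=du, KEL=ki:
underlying: ru-zubeop-mo-ze
1. b -> p, g -> k, v -> f / _ #: no change
2. 0 -> i / C _ C: inserts after position(s) 8: ruzubeopimoze
surface: ruzubeopimoze

cell CASE=ki, POLE=ol, KEL=zo:
underlying: lo-zubeop-mo-v
1. b -> p, g -> k, v -> f / _ #: fires at position(s) 11: lozubeopmof
2. 0 -> i / C _ C: inserts after position(s) 8: lozubeopimof
surface: lozubeopimof

cell CASE=ki, POLE=un, KEL=zo:
underlying: lo-zubeop-mo-il
1. b -> p, g -> k, v -> f / _ #: no change
2. 0 -> i / C _ C: inserts after position(s) 8: lozubeopimoil
surface: lozubeopimoil

cell CASE=gu, POLE=ta, KEL=gu:
underlying: pa-zubeop-po-vo
1. b -> p, g -> k, v -> f / _ #: no change
2. 0 -> i / C _ C: inserts after position(s) 8: pazubeopipovo
surface: pazubeopipovo


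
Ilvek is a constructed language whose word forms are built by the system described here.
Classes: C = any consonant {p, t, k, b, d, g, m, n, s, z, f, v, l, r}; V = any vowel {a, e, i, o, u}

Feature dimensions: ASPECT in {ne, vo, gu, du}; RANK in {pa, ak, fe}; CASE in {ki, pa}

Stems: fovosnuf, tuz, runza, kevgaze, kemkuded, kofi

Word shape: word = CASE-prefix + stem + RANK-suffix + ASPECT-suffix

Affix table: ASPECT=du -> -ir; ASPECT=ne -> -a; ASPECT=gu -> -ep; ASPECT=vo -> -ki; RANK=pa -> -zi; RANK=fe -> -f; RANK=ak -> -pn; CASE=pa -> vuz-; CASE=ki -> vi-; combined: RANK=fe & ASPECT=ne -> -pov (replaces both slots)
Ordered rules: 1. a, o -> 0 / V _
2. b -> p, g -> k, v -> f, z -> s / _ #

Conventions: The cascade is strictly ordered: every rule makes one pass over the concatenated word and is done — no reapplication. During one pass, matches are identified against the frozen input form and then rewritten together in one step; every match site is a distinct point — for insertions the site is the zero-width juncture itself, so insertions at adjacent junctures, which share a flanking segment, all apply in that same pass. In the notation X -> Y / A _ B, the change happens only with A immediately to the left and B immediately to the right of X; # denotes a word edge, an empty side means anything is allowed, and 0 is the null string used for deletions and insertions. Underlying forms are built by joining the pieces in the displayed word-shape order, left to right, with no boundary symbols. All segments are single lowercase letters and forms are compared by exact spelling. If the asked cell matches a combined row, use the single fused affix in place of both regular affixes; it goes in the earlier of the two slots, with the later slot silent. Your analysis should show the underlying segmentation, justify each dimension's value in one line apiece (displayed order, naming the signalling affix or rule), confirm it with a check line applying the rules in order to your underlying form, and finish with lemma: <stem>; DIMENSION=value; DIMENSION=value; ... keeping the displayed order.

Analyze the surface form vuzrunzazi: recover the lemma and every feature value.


underlying: vuz-runza-zi-a
ASPECT=ne - signalled by the affix -a
RANK=pa - signalled by the affix -zi
CASE=pa - signalled by the affix vuz-
check: vuzrunzazia -> vuzrunzazi -> vuzrunzazi
lemma: runza; ASPECT=ne; RANK=pa; CASE=pa
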